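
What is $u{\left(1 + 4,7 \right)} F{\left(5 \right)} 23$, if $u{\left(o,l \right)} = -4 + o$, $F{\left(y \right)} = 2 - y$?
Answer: $-69$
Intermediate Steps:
$u{\left(1 + 4,7 \right)} F{\left(5 \right)} 23 = \left(-4 + \left(1 + 4\right)\right) \left(2 - 5\right) 23 = \left(-4 + 5\right) \left(2 - 5\right) 23 = 1 \left(-3\right) 23 = \left(-3\right) 23 = -69$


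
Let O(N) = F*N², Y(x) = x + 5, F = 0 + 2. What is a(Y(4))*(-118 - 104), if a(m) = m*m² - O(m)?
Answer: -125874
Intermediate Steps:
F = 2
Y(x) = 5 + x
O(N) = 2*N²
a(m) = m³ - 2*m² (a(m) = m*m² - 2*m² = m³ - 2*m²)
a(Y(4))*(-118 - 104) = ((5 + 4)²*(-2 + (5 + 4)))*(-118 - 104) = (9²*(-2 + 9))*(-222) = (81*7)*(-222) = 567*(-222) = -125874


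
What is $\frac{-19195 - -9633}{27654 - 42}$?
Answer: $- \frac{4781}{13806} \approx -0.3463$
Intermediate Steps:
$\frac{-19195 - -9633}{27654 - 42} = \frac{-19195 + 9633}{27612} = \left(-9562\right) \frac{1}{27612} = - \frac{4781}{13806}$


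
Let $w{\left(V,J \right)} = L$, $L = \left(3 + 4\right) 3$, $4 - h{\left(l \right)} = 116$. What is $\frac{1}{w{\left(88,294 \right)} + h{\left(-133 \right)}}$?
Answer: $- \frac{1}{91} \approx -0.010989$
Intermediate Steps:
$h{\left(l \right)} = -112$ ($h{\left(l \right)} = 4 - 116 = -112$)
$L = 21$ ($L = 7 \cdot 3 = 21$)
$w{\left(V,J \right)} = 21$
$\frac{1}{w{\left(88,294 \right)} + h{\left(-133 \right)}} = \frac{1}{21 - 112} = \frac{1}{-91} = - \frac{1}{91}$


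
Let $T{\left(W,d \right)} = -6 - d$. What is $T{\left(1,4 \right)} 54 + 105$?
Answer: $-435$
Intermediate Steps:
$T{\left(1,4 \right)} 54 + 105 = \left(-6 - 4\right) 54 + 105 = \left(-10\right) 54 + 105 = -540 + 105 = -435$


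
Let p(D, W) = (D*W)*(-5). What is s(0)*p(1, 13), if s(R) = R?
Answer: 0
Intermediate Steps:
p(D, W) = -5*D*W
s(0)*p(1, 13) = 0*(-5*1*13) = 0*(-65) = 0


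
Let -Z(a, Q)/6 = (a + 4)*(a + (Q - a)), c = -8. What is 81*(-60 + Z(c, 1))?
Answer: -2916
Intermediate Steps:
Z(a, Q) = -6*Q*(4 + a) (Z(a, Q) = -6*(a + 4)*(a + (Q - a)) = -6*(4 + a)*Q = -6*Q*(4 + a))
81*(-60 + Z(c, 1)) = 81*(-60 - 6*1*(4 - 8)) = 81*(-60 - 6*1*(-4)) = 81*(-60 + 24) = 81*(-36) = -2916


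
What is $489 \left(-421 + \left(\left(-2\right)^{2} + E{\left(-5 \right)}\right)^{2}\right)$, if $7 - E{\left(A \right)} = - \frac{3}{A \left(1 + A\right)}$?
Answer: $- \frac{58030119}{400} \approx -1.4508 \cdot 10^{5}$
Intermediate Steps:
$E{\left(A \right)} = 7 + \frac{3}{A \left(1 + A\right)}$ ($E{\left(A \right)} = 7 - - \frac{3}{A \left(1 + A\right)} = 7 + \frac{3}{A \left(1 + A\right)}$)
$489 \left(-421 + \left(\left(-2\right)^{2} + E{\left(-5 \right)}\right)^{2}\right) = 489 \left(-421 + \left(\left(-2\right)^{2} + \frac{3 + 7 \left(-5\right) + 7 \left(-5\right)^{2}}{\left(-5\right) \left(1 - 5\right)}\right)^{2}\right) = 489 \left(-421 + \left(4 - \frac{3 - 35 + 7 \cdot 25}{5 \left(-4\right)}\right)^{2}\right) = 489 \left(-421 + \left(4 - - \frac{3 - 35 + 175}{20}\right)^{2}\right) = 489 \left(-421 + \left(4 - \left(- \frac{1}{20}\right) 143\right)^{2}\right) = 489 \left(-421 + \left(4 + \frac{143}{20}\right)^{2}\right) = 489 \left(-421 + \left(\frac{223}{20}\right)^{2}\right) = 489 \left(-421 + \frac{49729}{400}\right) = 489 \left(- \frac{118671}{400}\right) = - \frac{58030119}{400}$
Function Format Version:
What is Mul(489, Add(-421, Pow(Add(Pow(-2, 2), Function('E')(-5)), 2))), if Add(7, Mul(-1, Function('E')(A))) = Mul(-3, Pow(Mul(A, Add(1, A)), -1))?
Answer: Rational(-58030119, 400) ≈ -1.4508e+5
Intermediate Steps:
Function('E')(A) = Add(7, Mul(3, Pow(A, -1), Pow(Add(1, A), -1))) (Function('E')(A) = Add(7, Mul(-1, Mul(-3, Pow(Mul(A, Add(1, A)), -1)))) = Add(7, Mul(-1, Mul(-3, Mul(Pow(A, -1), Pow(Add(1, A), -1))))) = Add(7, Mul(-1, Mul(-3, Pow(A, -1), Pow(Add(1, A), -1)))) = Add(7, Mul(3, Pow(A, -1), Pow(Add(1, A), -1))))
Mul(489, Add(-421, Pow(Add(Pow(-2, 2), Function('E')(-5)), 2))) = Mul(489, Add(-421, Pow(Add(Pow(-2, 2), Mul(Pow(-5, -1), Pow(Add(1, -5), -1), Add(3, Mul(7, -5), Mul(7, Pow(-5, 2))))), 2))) = Mul(489, Add(-421, Pow(Add(4, Mul(Rational(-1, 5), Pow(-4, -1), Add(3, -35, Mul(7, 25)))), 2))) = Mul(489, Add(-421, Pow(Add(4, Mul(Rational(-1, 5), Rational(-1, 4), Add(3, -35, 175))), 2))) = Mul(489, Add(-421, Pow(Add(4, Mul(Rational(-1, 5), Rational(-1, 4), 143)), 2))) = Mul(489, Add(-421, Pow(Add(4, Rational(143, 20)), 2))) = Mul(489, Add(-421, Pow(Rational(223, 20), 2))) = Mul(489, Add(-421, Rational(49729, 400))) = Mul(489, Rational(-118671, 400)) = Rational(-58030119, 400)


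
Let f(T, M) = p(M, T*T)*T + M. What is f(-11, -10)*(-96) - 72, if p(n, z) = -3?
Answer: -2280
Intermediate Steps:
f(T, M) = M - 3*T (f(T, M) = -3*T + M = M - 3*T)
f(-11, -10)*(-96) - 72 = (-10 - 3*(-11))*(-96) - 72 = (-10 + 33)*(-96) - 72 = 23*(-96) - 72 = -2208 - 72 = -2280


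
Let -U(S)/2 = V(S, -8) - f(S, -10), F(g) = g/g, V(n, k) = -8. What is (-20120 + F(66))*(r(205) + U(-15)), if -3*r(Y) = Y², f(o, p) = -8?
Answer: 845500975/3 ≈ 2.8183e+8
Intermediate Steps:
F(g) = 1
U(S) = 0 (U(S) = -2*(-8 - 1*(-8)) = -2*(-8 + 8) = -2*0 = 0)
r(Y) = -Y²/3
(-20120 + F(66))*(r(205) + U(-15)) = (-20120 + 1)*(-⅓*205² + 0) = -20119*(-⅓*42025 + 0) = -20119*(-42025/3 + 0) = -20119*(-42025/3) = 845500975/3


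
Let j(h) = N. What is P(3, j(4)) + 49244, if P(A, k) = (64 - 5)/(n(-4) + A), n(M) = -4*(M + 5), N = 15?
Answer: 49185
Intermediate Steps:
n(M) = -20 - 4*M (n(M) = -4*(5 + M) = -20 - 4*M)
j(h) = 15
P(A, k) = 59/(-4 + A) (P(A, k) = (64 - 5)/((-20 - 4*(-4)) + A) = 59/((-20 + 16) + A) = 59/(-4 + A))
P(3, j(4)) + 49244 = 59/(-4 + 3) + 49244 = 59/(-1) + 49244 = 59*(-1) + 49244 = -59 + 49244 = 49185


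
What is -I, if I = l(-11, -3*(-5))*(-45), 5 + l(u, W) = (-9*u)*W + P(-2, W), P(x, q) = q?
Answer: 67275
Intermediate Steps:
l(u, W) = -5 + W - 9*W*u (l(u, W) = -5 + ((-9*u)*W + W) = -5 + (-9*W*u + W) = -5 + (W - 9*W*u) = -5 + W - 9*W*u)
I = -67275 (I = (-5 - 3*(-5) - 9*(-3*(-5))*(-11))*(-45) = (-5 + 15 - 9*15*(-11))*(-45) = (-5 + 15 + 1485)*(-45) = 1495*(-45) = -67275)
-I = -1*(-67275) = 67275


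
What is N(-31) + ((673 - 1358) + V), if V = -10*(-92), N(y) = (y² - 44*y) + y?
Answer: 2529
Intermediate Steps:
N(y) = y² - 43*y
V = 920
N(-31) + ((673 - 1358) + V) = -31*(-43 - 31) + ((673 - 1358) + 920) = -31*(-74) + (-685 + 920) = 2294 + 235 = 2529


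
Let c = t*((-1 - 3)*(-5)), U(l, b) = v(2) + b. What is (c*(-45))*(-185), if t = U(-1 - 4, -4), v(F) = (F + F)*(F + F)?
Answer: 1998000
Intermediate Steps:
v(F) = 4*F² (v(F) = (2*F)*(2*F) = 4*F²)
U(l, b) = 16 + b (U(l, b) = 4*2² + b = 4*4 + b = 16 + b)
t = 12 (t = 16 - 4 = 12)
c = 240 (c = 12*((-1 - 3)*(-5)) = 12*(-4*(-5)) = 12*20 = 240)
(c*(-45))*(-185) = (240*(-45))*(-185) = -10800*(-185) = 1998000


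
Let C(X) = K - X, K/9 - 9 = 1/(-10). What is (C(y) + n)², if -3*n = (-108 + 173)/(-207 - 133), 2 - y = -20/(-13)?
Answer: 1116934036201/175827600 ≈ 6352.4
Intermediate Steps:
y = 6/13 (y = 2 - (-20)/(-13) = 2 - (-20)*(-1)/13 = 2 - 1*20/13 = 2 - 20/13 = 6/13 ≈ 0.46154)
K = 801/10 (K = 81 + 9/(-10) = 81 + 9*(-⅒) = 81 - 9/10 = 801/10 ≈ 80.100)
C(X) = 801/10 - X
n = 13/204 (n = -(-108 + 173)/(3*(-207 - 133)) = -65/(3*(-340)) = -65*(-1)/(3*340) = -⅓*(-13/68) = 13/204 ≈ 0.063725)
(C(y) + n)² = ((801/10 - 1*6/13) + 13/204)² = ((801/10 - 6/13) + 13/204)² = (10353/130 + 13/204)² = (1056851/13260)² = 1116934036201/175827600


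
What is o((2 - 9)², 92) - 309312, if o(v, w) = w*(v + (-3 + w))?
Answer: -296616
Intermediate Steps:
o(v, w) = w*(-3 + v + w)
o((2 - 9)², 92) - 309312 = 92*(-3 + (2 - 9)² + 92) - 309312 = 92*(-3 + (-7)² + 92) - 309312 = 92*(-3 + 49 + 92) - 309312 = 92*138 - 309312 = 12696 - 309312 = -296616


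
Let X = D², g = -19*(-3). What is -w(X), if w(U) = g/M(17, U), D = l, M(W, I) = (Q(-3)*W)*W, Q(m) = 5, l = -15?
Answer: -57/1445 ≈ -0.039446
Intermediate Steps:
g = 57
M(W, I) = 5*W² (M(W, I) = (5*W)*W = 5*W²)
D = -15
X = 225 (X = (-15)² = 225)
w(U) = 57/1445 (w(U) = 57/((5*17²)) = 57/((5*289)) = 57/1445)
-w(X) = -1*57/1445 = -57/1445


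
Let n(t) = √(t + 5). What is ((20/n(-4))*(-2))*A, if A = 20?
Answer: -800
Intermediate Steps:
n(t) = √(5 + t)
((20/n(-4))*(-2))*A = ((20/(√(5 - 4)))*(-2))*20 = ((20/(√1))*(-2))*20 = ((20/1)*(-2))*20 = ((20*1)*(-2))*20 = (20*(-2))*20 = -40*20 = -800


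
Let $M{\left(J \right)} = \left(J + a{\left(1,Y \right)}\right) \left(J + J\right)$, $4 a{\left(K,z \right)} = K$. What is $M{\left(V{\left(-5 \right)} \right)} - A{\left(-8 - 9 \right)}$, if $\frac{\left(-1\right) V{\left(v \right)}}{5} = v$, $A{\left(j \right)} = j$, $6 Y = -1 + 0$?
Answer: $\frac{2559}{2} \approx 1279.5$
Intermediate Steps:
$Y = - \frac{1}{6}$ ($Y = \frac{-1 + 0}{6} = \frac{1}{6} \left(-1\right) = - \frac{1}{6} \approx -0.16667$)
$a{\left(K,z \right)} = \frac{K}{4}$
$V{\left(v \right)} = - 5 v$
$M{\left(J \right)} = 2 J \left(\frac{1}{4} + J\right)$ ($M{\left(J \right)} = \left(J + \frac{1}{4} \cdot 1\right) \left(J + J\right) = \left(J + \frac{1}{4}\right) 2 J = \left(\frac{1}{4} + J\right) 2 J = 2 J \left(\frac{1}{4} + J\right)$)
$M{\left(V{\left(-5 \right)} \right)} - A{\left(-8 - 9 \right)} = \frac{\left(-5\right) \left(-5\right) \left(1 + 4 \left(\left(-5\right) \left(-5\right)\right)\right)}{2} - \left(-8 - 9\right) = \frac{1}{2} \cdot 25 \left(1 + 4 \cdot 25\right) - -17 = \frac{1}{2} \cdot 25 \left(1 + 100\right) + 17 = \frac{1}{2} \cdot 25 \cdot 101 + 17 = \frac{2525}{2} + 17 = \frac{2559}{2}$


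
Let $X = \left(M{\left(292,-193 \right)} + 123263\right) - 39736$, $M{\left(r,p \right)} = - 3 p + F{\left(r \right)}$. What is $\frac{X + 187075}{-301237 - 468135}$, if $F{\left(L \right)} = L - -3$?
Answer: $- \frac{67869}{192343} \approx -0.35285$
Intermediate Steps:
$F{\left(L \right)} = 3 + L$ ($F{\left(L \right)} = L + 3 = 3 + L$)
$M{\left(r,p \right)} = 3 + r - 3 p$ ($M{\left(r,p \right)} = - 3 p + \left(3 + r\right) = 3 + r - 3 p$)
$X = 84401$ ($X = \left(\left(3 + 292 - -579\right) + 123263\right) - 39736 = \left(\left(3 + 292 + 579\right) + 123263\right) - 39736 = \left(874 + 123263\right) - 39736 = 124137 - 39736 = 84401$)
$\frac{X + 187075}{-301237 - 468135} = \frac{84401 + 187075}{-301237 - 468135} = \frac{271476}{-769372} = 271476 \left(- \frac{1}{769372}\right) = - \frac{67869}{192343}$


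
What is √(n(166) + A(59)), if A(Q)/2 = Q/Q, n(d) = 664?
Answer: 3*√74 ≈ 25.807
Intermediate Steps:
A(Q) = 2 (A(Q) = 2*(Q/Q) = 2*1 = 2)
√(n(166) + A(59)) = √(664 + 2) = √666 = 3*√74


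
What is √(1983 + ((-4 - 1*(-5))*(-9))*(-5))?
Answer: 26*√3 ≈ 45.033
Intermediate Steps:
√(1983 + ((-4 - 1*(-5))*(-9))*(-5)) = √(1983 + ((-4 + 5)*(-9))*(-5)) = √(1983 + (1*(-9))*(-5)) = √(1983 - 9*(-5)) = √(1983 + 45) = √2028 = 26*√3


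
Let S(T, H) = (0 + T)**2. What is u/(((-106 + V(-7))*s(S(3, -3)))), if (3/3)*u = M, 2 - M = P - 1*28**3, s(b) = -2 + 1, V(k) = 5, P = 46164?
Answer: -24210/101 ≈ -239.70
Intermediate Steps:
S(T, H) = T**2
s(b) = -1
M = -24210 (M = 2 - (46164 - 1*28**3) = 2 - (46164 - 1*21952) = 2 - (46164 - 21952) = 2 - 1*24212 = 2 - 24212 = -24210)
u = -24210
u/(((-106 + V(-7))*s(S(3, -3)))) = -24210*(-1/(-106 + 5)) = -24210/((-101*(-1))) = -24210/101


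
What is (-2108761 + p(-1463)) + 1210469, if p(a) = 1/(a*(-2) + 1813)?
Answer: -4257005787/4739 ≈ -8.9829e+5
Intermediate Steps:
p(a) = 1/(1813 - 2*a) (p(a) = 1/(-2*a + 1813) = 1/(1813 - 2*a))
(-2108761 + p(-1463)) + 1210469 = (-2108761 - 1/(-1813 + 2*(-1463))) + 1210469 = (-2108761 - 1/(-1813 - 2926)) + 1210469 = (-2108761 - 1/(-4739)) + 1210469 = (-2108761 - 1*(-1/4739)) + 1210469 = (-2108761 + 1/4739) + 1210469 = -9993418378/4739 + 1210469 = -4257005787/4739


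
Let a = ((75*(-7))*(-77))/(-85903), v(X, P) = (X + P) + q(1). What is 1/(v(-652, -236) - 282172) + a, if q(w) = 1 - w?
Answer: -11442786403/24315703180 ≈ -0.47059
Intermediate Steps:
v(X, P) = P + X (v(X, P) = (X + P) + (1 - 1*1) = (P + X) + (1 - 1) = (P + X) + 0 = P + X)
a = -40425/85903 (a = -525*(-77)*(-1/85903) = 40425*(-1/85903) = -40425/85903 ≈ -0.47059)
1/(v(-652, -236) - 282172) + a = 1/((-236 - 652) - 282172) - 40425/85903 = 1/(-888 - 282172) - 40425/85903 = 1/(-283060) - 40425/85903 = -1/283060 - 40425/85903 = -11442786403/24315703180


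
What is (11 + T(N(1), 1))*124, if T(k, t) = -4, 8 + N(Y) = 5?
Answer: 868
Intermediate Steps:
N(Y) = -3 (N(Y) = -8 + 5 = -3)
(11 + T(N(1), 1))*124 = (11 - 4)*124 = 7*124 = 868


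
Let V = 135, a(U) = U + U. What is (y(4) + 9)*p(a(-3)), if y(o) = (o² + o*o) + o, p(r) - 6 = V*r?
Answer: -36180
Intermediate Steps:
a(U) = 2*U
p(r) = 6 + 135*r
y(o) = o + 2*o² (y(o) = (o² + o²) + o = 2*o² + o = o + 2*o²)
(y(4) + 9)*p(a(-3)) = (4*(1 + 2*4) + 9)*(6 + 135*(2*(-3))) = (4*(1 + 8) + 9)*(6 + 135*(-6)) = (4*9 + 9)*(6 - 810) = (36 + 9)*(-804) = 45*(-804) = -36180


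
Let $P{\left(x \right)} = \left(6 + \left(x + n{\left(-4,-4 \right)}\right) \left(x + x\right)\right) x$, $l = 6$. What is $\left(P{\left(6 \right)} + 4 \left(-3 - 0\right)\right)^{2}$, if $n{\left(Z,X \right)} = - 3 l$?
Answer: $705600$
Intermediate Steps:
$n{\left(Z,X \right)} = -18$ ($n{\left(Z,X \right)} = \left(-3\right) 6 = -18$)
$P{\left(x \right)} = x \left(6 + 2 x \left(-18 + x\right)\right)$ ($P{\left(x \right)} = \left(6 + \left(x - 18\right) \left(x + x\right)\right) x = \left(6 + \left(-18 + x\right) 2 x\right) x = \left(6 + 2 x \left(-18 + x\right)\right) x = x \left(6 + 2 x \left(-18 + x\right)\right)$)
$\left(P{\left(6 \right)} + 4 \left(-3 - 0\right)\right)^{2} = \left(2 \cdot 6 \left(3 + 6^{2} - 108\right) + 4 \left(-3 - 0\right)\right)^{2} = \left(2 \cdot 6 \left(3 + 36 - 108\right) + 4 \left(-3 + 0\right)\right)^{2} = \left(2 \cdot 6 \left(-69\right) + 4 \left(-3\right)\right)^{2} = \left(-828 - 12\right)^{2} = \left(-840\right)^{2} = 705600$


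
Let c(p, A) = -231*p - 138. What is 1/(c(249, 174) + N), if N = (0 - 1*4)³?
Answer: -1/57721 ≈ -1.7325e-5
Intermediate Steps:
c(p, A) = -138 - 231*p
N = -64 (N = (0 - 4)³ = (-4)³ = -64)
1/(c(249, 174) + N) = 1/((-138 - 231*249) - 64) = 1/((-138 - 57519) - 64) = 1/(-57657 - 64) = 1/(-57721) = -1/57721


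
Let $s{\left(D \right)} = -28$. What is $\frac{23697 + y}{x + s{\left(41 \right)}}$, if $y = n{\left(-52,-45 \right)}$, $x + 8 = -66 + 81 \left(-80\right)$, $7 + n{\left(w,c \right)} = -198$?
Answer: $- \frac{11746}{3291} \approx -3.5691$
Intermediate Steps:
$n{\left(w,c \right)} = -205$ ($n{\left(w,c \right)} = -7 - 198 = -205$)
$x = -6554$ ($x = -8 + \left(-66 + 81 \left(-80\right)\right) = -8 - 6546 = -6554$)
$y = -205$
$\frac{23697 + y}{x + s{\left(41 \right)}} = \frac{23697 - 205}{-6554 - 28} = \frac{23492}{-6582} = 23492 \left(- \frac{1}{6582}\right) = - \frac{11746}{3291}$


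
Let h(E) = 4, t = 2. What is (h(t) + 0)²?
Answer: 16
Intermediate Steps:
(h(t) + 0)² = (4 + 0)² = 4² = 16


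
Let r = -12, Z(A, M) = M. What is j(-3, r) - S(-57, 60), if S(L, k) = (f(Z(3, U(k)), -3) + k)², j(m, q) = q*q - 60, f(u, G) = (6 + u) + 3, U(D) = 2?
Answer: -4957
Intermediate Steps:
f(u, G) = 9 + u
j(m, q) = -60 + q² (j(m, q) = q² - 60 = -60 + q²)
S(L, k) = (11 + k)² (S(L, k) = ((9 + 2) + k)² = (11 + k)²)
j(-3, r) - S(-57, 60) = (-60 + (-12)²) - (11 + 60)² = (-60 + 144) - 1*71² = 84 - 1*5041 = 84 - 5041 = -4957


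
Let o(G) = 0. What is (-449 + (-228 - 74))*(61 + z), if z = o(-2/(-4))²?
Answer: -45811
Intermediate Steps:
z = 0 (z = 0² = 0)
(-449 + (-228 - 74))*(61 + z) = (-449 + (-228 - 74))*(61 + 0) = (-449 - 302)*61 = -751*61 = -45811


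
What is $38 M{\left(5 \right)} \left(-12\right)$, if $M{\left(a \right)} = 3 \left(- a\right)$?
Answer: $6840$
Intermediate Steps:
$M{\left(a \right)} = - 3 a$
$38 M{\left(5 \right)} \left(-12\right) = 38 \left(\left(-3\right) 5\right) \left(-12\right) = 38 \left(-15\right) \left(-12\right) = \left(-570\right) \left(-12\right) = 6840$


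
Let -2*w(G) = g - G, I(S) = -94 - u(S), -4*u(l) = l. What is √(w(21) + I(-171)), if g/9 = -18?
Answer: I*√181/2 ≈ 6.7268*I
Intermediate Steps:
u(l) = -l/4
g = -162 (g = 9*(-18) = -162)
I(S) = -94 + S/4 (I(S) = -94 - (-1)*S/4 = -94 + S/4)
w(G) = 81 + G/2 (w(G) = -(-162 - G)/2 = 81 + G/2)
√(w(21) + I(-171)) = √((81 + (½)*21) + (-94 + (¼)*(-171))) = √((81 + 21/2) + (-94 - 171/4)) = √(183/2 - 547/4) = √(-181/4) = I*√181/2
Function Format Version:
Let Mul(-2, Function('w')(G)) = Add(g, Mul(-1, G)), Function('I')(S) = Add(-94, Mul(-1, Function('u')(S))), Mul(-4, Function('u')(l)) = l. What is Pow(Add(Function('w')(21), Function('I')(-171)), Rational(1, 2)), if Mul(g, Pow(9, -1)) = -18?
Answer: Mul(Rational(1, 2), I, Pow(181, Rational(1, 2))) ≈ Mul(6.7268, I)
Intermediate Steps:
Function('u')(l) = Mul(Rational(-1, 4), l)
g = -162 (g = Mul(9, -18) = -162)
Function('I')(S) = Add(-94, Mul(Rational(1, 4), S)) (Function('I')(S) = Add(-94, Mul(-1, Mul(Rational(-1, 4), S))) = Add(-94, Mul(Rational(1, 4), S)))
Function('w')(G) = Add(81, Mul(Rational(1, 2), G)) (Function('w')(G) = Mul(Rational(-1, 2), Add(-162, Mul(-1, G))) = Add(81, Mul(Rational(1, 2), G)))
Pow(Add(Function('w')(21), Function('I')(-171)), Rational(1, 2)) = Pow(Add(Add(81, Mul(Rational(1, 2), 21)), Add(-94, Mul(Rational(1, 4), -171))), Rational(1, 2)) = Pow(Add(Add(81, Rational(21, 2)), Add(-94, Rational(-171, 4))), Rational(1, 2)) = Pow(Add(Rational(183, 2), Rational(-547, 4)), Rational(1, 2)) = Pow(Rational(-181, 4), Rational(1, 2)) = Mul(Rational(1, 2), I, Pow(181, Rational(1, 2)))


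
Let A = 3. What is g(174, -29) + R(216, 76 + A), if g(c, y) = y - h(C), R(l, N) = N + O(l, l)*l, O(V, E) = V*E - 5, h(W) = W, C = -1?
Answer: 10076667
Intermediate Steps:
O(V, E) = -5 + E*V (O(V, E) = E*V - 5 = -5 + E*V)
R(l, N) = N + l*(-5 + l²) (R(l, N) = N + (-5 + l*l)*l = N + (-5 + l²)*l = N + l*(-5 + l²))
g(c, y) = 1 + y (g(c, y) = y - 1*(-1) = y + 1 = 1 + y)
g(174, -29) + R(216, 76 + A) = (1 - 29) + ((76 + 3) + 216*(-5 + 216²)) = -28 + (79 + 216*(-5 + 46656)) = -28 + (79 + 216*46651) = -28 + (79 + 10076616) = -28 + 10076695 = 10076667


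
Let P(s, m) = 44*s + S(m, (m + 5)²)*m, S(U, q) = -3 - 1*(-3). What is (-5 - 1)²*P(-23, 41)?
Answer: -36432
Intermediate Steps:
S(U, q) = 0 (S(U, q) = -3 + 3 = 0)
P(s, m) = 44*s (P(s, m) = 44*s + 0*m = 44*s + 0 = 44*s)
(-5 - 1)²*P(-23, 41) = (-5 - 1)²*(44*(-23)) = (-6)²*(-1012) = 36*(-1012) = -36432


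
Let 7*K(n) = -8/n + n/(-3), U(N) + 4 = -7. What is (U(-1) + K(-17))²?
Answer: 13060996/127449 ≈ 102.48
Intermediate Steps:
U(N) = -11 (U(N) = -4 - 7 = -11)
K(n) = -8/(7*n) - n/21 (K(n) = (-8/n + n/(-3))/7 = (-8/n + n*(-⅓))/7 = (-8/n - n/3)/7 = -8/(7*n) - n/21)
(U(-1) + K(-17))² = (-11 + (1/21)*(-24 - 1*(-17)²)/(-17))² = (-11 + (1/21)*(-1/17)*(-24 - 1*289))² = (-11 + (1/21)*(-1/17)*(-24 - 289))² = (-11 + (1/21)*(-1/17)*(-313))² = (-11 + 313/357)² = (-3614/357)² = 13060996/127449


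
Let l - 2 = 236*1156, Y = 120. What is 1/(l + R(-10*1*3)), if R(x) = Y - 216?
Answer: 1/272722 ≈ 3.6667e-6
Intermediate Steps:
R(x) = -96 (R(x) = 120 - 216 = -96)
l = 272818 (l = 2 + 236*1156 = 2 + 272816 = 272818)
1/(l + R(-10*1*3)) = 1/(272818 - 96) = 1/272722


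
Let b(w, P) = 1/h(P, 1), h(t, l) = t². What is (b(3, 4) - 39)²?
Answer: 388129/256 ≈ 1516.1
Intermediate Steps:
b(w, P) = P⁻² (b(w, P) = 1/(P²) = P⁻²)
(b(3, 4) - 39)² = (4⁻² - 39)² = (1/16 - 39)² = (-623/16)² = 388129/256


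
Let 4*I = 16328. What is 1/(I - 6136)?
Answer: -1/2054 ≈ -0.00048685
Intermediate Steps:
I = 4082 (I = (¼)*16328 = 4082)
1/(I - 6136) = 1/(4082 - 6136) = 1/(-2054) = -1/2054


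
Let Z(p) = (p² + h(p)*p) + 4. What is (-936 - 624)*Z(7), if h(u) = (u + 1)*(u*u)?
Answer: -4363320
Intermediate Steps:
h(u) = u²*(1 + u) (h(u) = (1 + u)*u² = u²*(1 + u))
Z(p) = 4 + p² + p³*(1 + p) (Z(p) = (p² + (p²*(1 + p))*p) + 4 = (p² + p³*(1 + p)) + 4 = 4 + p² + p³*(1 + p))
(-936 - 624)*Z(7) = (-936 - 624)*(4 + 7² + 7³*(1 + 7)) = -1560*(4 + 49 + 343*8) = -1560*(4 + 49 + 2744) = -1560*2797 = -4363320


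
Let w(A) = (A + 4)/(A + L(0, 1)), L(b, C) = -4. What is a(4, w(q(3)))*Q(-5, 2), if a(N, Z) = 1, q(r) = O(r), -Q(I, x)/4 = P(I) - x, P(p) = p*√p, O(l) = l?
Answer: 8 + 20*I*√5 ≈ 8.0 + 44.721*I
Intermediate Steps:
P(p) = p^(3/2)
Q(I, x) = -4*I^(3/2) + 4*x (Q(I, x) = -4*(I^(3/2) - x) = -4*I^(3/2) + 4*x)
q(r) = r
w(A) = (4 + A)/(-4 + A) (w(A) = (A + 4)/(A - 4) = (4 + A)/(-4 + A))
a(4, w(q(3)))*Q(-5, 2) = 1*(-(-20)*I*√5 + 4*2) = 1*(-(-20)*I*√5 + 8) = 1*(20*I*√5 + 8) = 1*(8 + 20*I*√5) = 8 + 20*I*√5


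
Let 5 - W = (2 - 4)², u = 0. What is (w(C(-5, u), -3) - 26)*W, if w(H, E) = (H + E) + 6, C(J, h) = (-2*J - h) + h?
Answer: -13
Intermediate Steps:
C(J, h) = -2*J (C(J, h) = (-h - 2*J) + h = -2*J)
w(H, E) = 6 + E + H (w(H, E) = (E + H) + 6 = 6 + E + H)
W = 1 (W = 5 - (2 - 4)² = 5 - 1*(-2)² = 5 - 1*4 = 5 - 4 = 1)
(w(C(-5, u), -3) - 26)*W = ((6 - 3 - 2*(-5)) - 26)*1 = ((6 - 3 + 10) - 26)*1 = (13 - 26)*1 = -13*1 = -13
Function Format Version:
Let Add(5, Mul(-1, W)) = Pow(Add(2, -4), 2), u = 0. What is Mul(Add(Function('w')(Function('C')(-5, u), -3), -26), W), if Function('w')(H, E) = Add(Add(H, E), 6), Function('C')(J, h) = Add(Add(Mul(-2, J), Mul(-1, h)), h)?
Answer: -13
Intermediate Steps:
Function('C')(J, h) = Mul(-2, J) (Function('C')(J, h) = Add(Add(Mul(-1, h), Mul(-2, J)), h) = Mul(-2, J))
Function('w')(H, E) = Add(6, E, H) (Function('w')(H, E) = Add(Add(E, H), 6) = Add(6, E, H))
W = 1 (W = Add(5, Mul(-1, Pow(Add(2, -4), 2))) = Add(5, Mul(-1, Pow(-2, 2))) = Add(5, Mul(-1, 4)) = Add(5, -4) = 1)
Mul(Add(Function('w')(Function('C')(-5, u), -3), -26), W) = Mul(Add(Add(6, -3, Mul(-2, -5)), -26), 1) = Mul(Add(Add(6, -3, 10), -26), 1) = Mul(Add(13, -26), 1) = Mul(-13, 1) = -13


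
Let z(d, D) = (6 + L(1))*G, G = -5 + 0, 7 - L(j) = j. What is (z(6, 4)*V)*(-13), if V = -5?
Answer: -3900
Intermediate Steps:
L(j) = 7 - j
G = -5
z(d, D) = -60 (z(d, D) = (6 + (7 - 1*1))*(-5) = (6 + (7 - 1))*(-5) = (6 + 6)*(-5) = 12*(-5) = -60)
(z(6, 4)*V)*(-13) = -60*(-5)*(-13) = 300*(-13) = -3900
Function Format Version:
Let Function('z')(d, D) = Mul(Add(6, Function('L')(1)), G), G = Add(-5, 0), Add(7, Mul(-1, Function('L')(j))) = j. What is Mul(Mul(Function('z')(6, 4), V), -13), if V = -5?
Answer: -3900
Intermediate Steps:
Function('L')(j) = Add(7, Mul(-1, j))
G = -5
Function('z')(d, D) = -60 (Function('z')(d, D) = Mul(Add(6, Add(7, Mul(-1, 1))), -5) = Mul(Add(6, Add(7, -1)), -5) = Mul(Add(6, 6), -5) = Mul(12, -5) = -60)
Mul(Mul(Function('z')(6, 4), V), -13) = Mul(Mul(-60, -5), -13) = Mul(300, -13) = -3900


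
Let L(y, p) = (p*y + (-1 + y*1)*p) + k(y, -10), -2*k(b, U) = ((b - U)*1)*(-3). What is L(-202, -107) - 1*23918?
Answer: 19129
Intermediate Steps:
k(b, U) = -3*U/2 + 3*b/2 (k(b, U) = -(b - U)*1*(-3)/2 = -(b - U)*(-3)/2 = -(-3*b + 3*U)/2 = -3*U/2 + 3*b/2)
L(y, p) = 15 + 3*y/2 + p*y + p*(-1 + y) (L(y, p) = (p*y + (-1 + y*1)*p) + (-3/2*(-10) + 3*y/2) = (p*y + (-1 + y)*p) + (15 + 3*y/2) = (p*y + p*(-1 + y)) + (15 + 3*y/2) = 15 + 3*y/2 + p*y + p*(-1 + y))
L(-202, -107) - 1*23918 = (15 - 1*(-107) + (3/2)*(-202) + 2*(-107)*(-202)) - 1*23918 = (15 + 107 - 303 + 43228) - 23918 = 43047 - 23918 = 19129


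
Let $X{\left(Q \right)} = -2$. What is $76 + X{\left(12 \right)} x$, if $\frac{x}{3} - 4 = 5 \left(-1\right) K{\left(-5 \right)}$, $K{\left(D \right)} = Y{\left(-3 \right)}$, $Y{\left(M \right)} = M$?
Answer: $-38$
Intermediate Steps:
$K{\left(D \right)} = -3$
$x = 57$ ($x = 12 + 3 \cdot 5 \left(-1\right) \left(-3\right) = 12 + 3 \left(\left(-5\right) \left(-3\right)\right) = 12 + 3 \cdot 15 = 12 + 45 = 57$)
$76 + X{\left(12 \right)} x = 76 - 114 = -38$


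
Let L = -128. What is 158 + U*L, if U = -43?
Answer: 5662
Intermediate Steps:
158 + U*L = 158 - 43*(-128) = 158 + 5504 = 5662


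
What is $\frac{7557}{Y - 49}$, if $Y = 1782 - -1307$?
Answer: $\frac{7557}{3040} \approx 2.4859$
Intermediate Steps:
$Y = 3089$ ($Y = 1782 + 1307 = 3089$)
$\frac{7557}{Y - 49} = \frac{7557}{3089 - 49} = \frac{7557}{3040}$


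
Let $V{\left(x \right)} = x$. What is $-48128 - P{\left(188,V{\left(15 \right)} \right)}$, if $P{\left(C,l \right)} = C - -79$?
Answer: $-48395$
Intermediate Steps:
$P{\left(C,l \right)} = 79 + C$ ($P{\left(C,l \right)} = C + 79 = 79 + C$)
$-48128 - P{\left(188,V{\left(15 \right)} \right)} = -48128 - \left(79 + 188\right) = -48128 - 267 = -48395$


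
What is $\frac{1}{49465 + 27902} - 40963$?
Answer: $- \frac{3169184420}{77367} \approx -40963.0$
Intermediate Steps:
$\frac{1}{49465 + 27902} - 40963 = \frac{1}{77367} - 40963 = - \frac{3169184420}{77367}$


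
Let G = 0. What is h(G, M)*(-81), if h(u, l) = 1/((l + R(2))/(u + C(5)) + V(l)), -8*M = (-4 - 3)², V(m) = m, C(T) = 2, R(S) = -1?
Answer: 1296/155 ≈ 8.3613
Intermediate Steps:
M = -49/8 (M = -(-4 - 3)²/8 = -⅛*(-7)² = -⅛*49 = -49/8 ≈ -6.1250)
h(u, l) = 1/(l + (-1 + l)/(2 + u)) (h(u, l) = 1/((l - 1)/(u + 2) + l) = 1/((-1 + l)/(2 + u) + l) = 1/(l + (-1 + l)/(2 + u)))
h(G, M)*(-81) = ((2 + 0)/(-1 + 3*(-49/8) - 49/8*0))*(-81) = (2/(-1 - 147/8 + 0))*(-81) = (2/(-155/8))*(-81) = -8/155*2*(-81) = -16/155*(-81) = 1296/155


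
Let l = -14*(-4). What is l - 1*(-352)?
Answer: 408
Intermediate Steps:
l = 56
l - 1*(-352) = 56 - 1*(-352) = 56 + 352 = 408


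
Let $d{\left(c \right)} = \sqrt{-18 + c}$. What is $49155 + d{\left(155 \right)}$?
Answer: $49155 + \sqrt{137} \approx 49167.0$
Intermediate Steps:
$49155 + d{\left(155 \right)} = 49155 + \sqrt{-18 + 155} = 49155 + \sqrt{137}$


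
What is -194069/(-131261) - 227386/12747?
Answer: -27373116203/1673183967 ≈ -16.360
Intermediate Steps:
-194069/(-131261) - 227386/12747 = -194069*(-1/131261) - 227386*1/12747 = 194069/131261 - 227386/12747 = -27373116203/1673183967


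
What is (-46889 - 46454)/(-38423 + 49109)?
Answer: -93343/10686 ≈ -8.7351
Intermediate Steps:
(-46889 - 46454)/(-38423 + 49109) = -93343/10686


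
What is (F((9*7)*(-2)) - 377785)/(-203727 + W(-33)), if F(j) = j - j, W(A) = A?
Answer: 75557/40752 ≈ 1.8541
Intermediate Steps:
F(j) = 0
(F((9*7)*(-2)) - 377785)/(-203727 + W(-33)) = (0 - 377785)/(-203727 - 33) = -377785/(-203760) = -377785*(-1/203760) = 75557/40752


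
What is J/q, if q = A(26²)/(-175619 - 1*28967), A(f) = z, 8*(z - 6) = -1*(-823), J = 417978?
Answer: -684099576864/871 ≈ -7.8542e+8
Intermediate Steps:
z = 871/8 (z = 6 + (-1*(-823))/8 = 6 + (⅛)*823 = 6 + 823/8 = 871/8 ≈ 108.88)
A(f) = 871/8
q = -871/1636688 (q = 871/(8*(-175619 - 1*28967)) = 871/(8*(-175619 - 28967)) = (871/8)/(-204586) = (871/8)*(-1/204586) = -871/1636688 ≈ -0.00053217)
J/q = 417978/(-871/1636688) = 417978*(-1636688/871) = -684099576864/871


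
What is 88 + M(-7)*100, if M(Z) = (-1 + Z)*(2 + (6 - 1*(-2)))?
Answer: -7912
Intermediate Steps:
M(Z) = -10 + 10*Z (M(Z) = (-1 + Z)*(2 + (6 + 2)) = (-1 + Z)*(2 + 8) = (-1 + Z)*10 = -10 + 10*Z)
88 + M(-7)*100 = 88 + (-10 + 10*(-7))*100 = 88 + (-10 - 70)*100 = 88 - 80*100 = 88 - 8000 = -7912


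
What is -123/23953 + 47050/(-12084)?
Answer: -564237491/144724026 ≈ -3.8987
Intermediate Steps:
-123/23953 + 47050/(-12084) = -123*1/23953 + 47050*(-1/12084) = -123/23953 - 23525/6042 = -564237491/144724026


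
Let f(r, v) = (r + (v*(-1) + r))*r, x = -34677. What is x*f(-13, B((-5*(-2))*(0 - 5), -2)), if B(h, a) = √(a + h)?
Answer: -11720826 - 901602*I*√13 ≈ -1.1721e+7 - 3.2508e+6*I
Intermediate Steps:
f(r, v) = r*(-v + 2*r) (f(r, v) = (r + (-v + r))*r = (r + (r - v))*r = (-v + 2*r)*r = r*(-v + 2*r))
x*f(-13, B((-5*(-2))*(0 - 5), -2)) = -(-450801)*(-√(-2 + (-5*(-2))*(0 - 5)) + 2*(-13)) = -(-450801)*(-√(-2 + 10*(-5)) - 26) = -(-450801)*(-√(-2 - 50) - 26) = -(-450801)*(-√(-52) - 26) = -(-450801)*(-2*I*√13 - 26) = -(-450801)*(-26 - 2*I*√13) = -34677*(338 + 26*I*√13) = -11720826 - 901602*I*√13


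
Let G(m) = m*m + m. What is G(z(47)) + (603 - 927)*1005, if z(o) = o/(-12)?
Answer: -46887635/144 ≈ -3.2561e+5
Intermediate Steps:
z(o) = -o/12 (z(o) = o*(-1/12) = -o/12)
G(m) = m + m² (G(m) = m² + m = m + m²)
G(z(47)) + (603 - 927)*1005 = (-1/12*47)*(1 - 1/12*47) + (603 - 927)*1005 = -47*(1 - 47/12)/12 - 324*1005 = -47/12*(-35/12) - 325620 = 1645/144 - 325620 = -46887635/144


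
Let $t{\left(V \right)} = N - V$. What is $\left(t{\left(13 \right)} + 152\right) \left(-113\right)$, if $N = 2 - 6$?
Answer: $-15255$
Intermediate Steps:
$N = -4$ ($N = 2 - 6 = -4$)
$t{\left(V \right)} = -4 - V$
$\left(t{\left(13 \right)} + 152\right) \left(-113\right) = \left(\left(-4 - 13\right) + 152\right) \left(-113\right) = \left(-17 + 152\right) \left(-113\right) = 135 \left(-113\right) = -15255$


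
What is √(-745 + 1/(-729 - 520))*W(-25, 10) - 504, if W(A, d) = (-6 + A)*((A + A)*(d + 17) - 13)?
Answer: -504 + 42253*I*√1162201994/1249 ≈ -504.0 + 1.1533e+6*I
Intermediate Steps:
W(A, d) = (-13 + 2*A*(17 + d))*(-6 + A) (W(A, d) = (-6 + A)*((2*A)*(17 + d) - 13) = (-6 + A)*(2*A*(17 + d) - 13) = (-6 + A)*(-13 + 2*A*(17 + d)) = (-13 + 2*A*(17 + d))*(-6 + A))
√(-745 + 1/(-729 - 520))*W(-25, 10) - 504 = √(-745 + 1/(-729 - 520))*(78 - 217*(-25) + 34*(-25)² - 12*(-25)*10 + 2*10*(-25)²) - 504 = √(-745 + 1/(-1249))*(78 + 5425 + 34*625 + 3000 + 2*10*625) - 504 = √(-745 - 1/1249)*(78 + 5425 + 21250 + 3000 + 12500) - 504 = √(-930506/1249)*42253 - 504 = (I*√1162201994/1249)*42253 - 504 = 42253*I*√1162201994/1249 - 504 = -504 + 42253*I*√1162201994/1249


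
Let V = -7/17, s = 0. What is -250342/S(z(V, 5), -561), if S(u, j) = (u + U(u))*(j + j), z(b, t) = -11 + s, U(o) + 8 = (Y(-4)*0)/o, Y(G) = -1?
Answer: -7363/627 ≈ -11.743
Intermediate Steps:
V = -7/17 (V = -7*1/17 = -7/17 ≈ -0.41176)
U(o) = -8 (U(o) = -8 + (-1*0)/o = -8 + 0/o = -8 + 0 = -8)
z(b, t) = -11 (z(b, t) = -11 + 0 = -11)
S(u, j) = 2*j*(-8 + u) (S(u, j) = (u - 8)*(j + j) = (-8 + u)*(2*j) = 2*j*(-8 + u))
-250342/S(z(V, 5), -561) = -250342*(-1/(1122*(-8 - 11))) = -250342/(2*(-561)*(-19)) = -250342/21318 = -250342*1/21318 = -7363/627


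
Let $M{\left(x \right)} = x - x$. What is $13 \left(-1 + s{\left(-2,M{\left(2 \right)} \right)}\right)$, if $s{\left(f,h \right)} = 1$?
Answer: $0$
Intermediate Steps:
$M{\left(x \right)} = 0$
$13 \left(-1 + s{\left(-2,M{\left(2 \right)} \right)}\right) = 13 \left(-1 + 1\right) = 13 \cdot 0 = 0$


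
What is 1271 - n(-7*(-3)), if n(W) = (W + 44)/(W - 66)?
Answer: 11452/9 ≈ 1272.4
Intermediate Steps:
n(W) = (44 + W)/(-66 + W)
1271 - n(-7*(-3)) = 1271 - (44 - 7*(-3))/(-66 - 7*(-3)) = 1271 - (44 + 21)/(-66 + 21) = 1271 - 65/(-45) = 1271 - (-1)*65/45 = 1271 - 1*(-13/9) = 1271 + 13/9 = 11452/9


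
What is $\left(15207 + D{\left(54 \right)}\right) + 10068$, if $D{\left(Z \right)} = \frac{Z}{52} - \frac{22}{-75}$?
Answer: $\frac{49288847}{1950} \approx 25276.0$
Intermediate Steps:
$D{\left(Z \right)} = \frac{22}{75} + \frac{Z}{52}$ ($D{\left(Z \right)} = Z \frac{1}{52} - - \frac{22}{75} = \frac{Z}{52} + \frac{22}{75} = \frac{22}{75} + \frac{Z}{52}$)
$\left(15207 + D{\left(54 \right)}\right) + 10068 = \left(15207 + \left(\frac{22}{75} + \frac{1}{52} \cdot 54\right)\right) + 10068 = \left(15207 + \left(\frac{22}{75} + \frac{27}{26}\right)\right) + 10068 = \left(15207 + \frac{2597}{1950}\right) + 10068 = \frac{29656247}{1950} + 10068 = \frac{49288847}{1950}$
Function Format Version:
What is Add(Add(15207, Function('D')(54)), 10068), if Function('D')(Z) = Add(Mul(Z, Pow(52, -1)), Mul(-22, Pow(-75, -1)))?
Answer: Rational(49288847, 1950) ≈ 25276.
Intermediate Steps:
Function('D')(Z) = Add(Rational(22, 75), Mul(Rational(1, 52), Z)) (Function('D')(Z) = Add(Mul(Z, Rational(1, 52)), Mul(-22, Rational(-1, 75))) = Add(Mul(Rational(1, 52), Z), Rational(22, 75)) = Add(Rational(22, 75), Mul(Rational(1, 52), Z)))
Add(Add(15207, Function('D')(54)), 10068) = Add(Add(15207, Add(Rational(22, 75), Mul(Rational(1, 52), 54))), 10068) = Add(Add(15207, Add(Rational(22, 75), Rational(27, 26))), 10068) = Add(Add(15207, Rational(2597, 1950)), 10068) = Add(Rational(29656247, 1950), 10068) = Rational(49288847, 1950)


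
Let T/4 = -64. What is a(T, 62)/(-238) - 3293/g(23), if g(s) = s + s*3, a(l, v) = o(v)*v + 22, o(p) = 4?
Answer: -404287/10948 ≈ -36.928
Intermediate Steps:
T = -256 (T = 4*(-64) = -256)
a(l, v) = 22 + 4*v (a(l, v) = 4*v + 22 = 22 + 4*v)
g(s) = 4*s (g(s) = s + 3*s = 4*s)
a(T, 62)/(-238) - 3293/g(23) = (22 + 4*62)/(-238) - 3293/(4*23) = (22 + 248)*(-1/238) - 3293/92 = 270*(-1/238) - 3293*1/92 = -135/119 - 3293/92 = -404287/10948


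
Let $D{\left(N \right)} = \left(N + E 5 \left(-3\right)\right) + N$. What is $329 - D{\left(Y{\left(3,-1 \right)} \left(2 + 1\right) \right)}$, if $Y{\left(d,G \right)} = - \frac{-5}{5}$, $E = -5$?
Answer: $248$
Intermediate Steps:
$Y{\left(d,G \right)} = 1$ ($Y{\left(d,G \right)} = - \frac{-5}{5} = \left(-1\right) \left(-1\right) = 1$)
$D{\left(N \right)} = 75 + 2 N$ ($D{\left(N \right)} = \left(N + \left(-5\right) 5 \left(-3\right)\right) + N = \left(N - -75\right) + N = \left(N + 75\right) + N = \left(75 + N\right) + N = 75 + 2 N$)
$329 - D{\left(Y{\left(3,-1 \right)} \left(2 + 1\right) \right)} = 329 - \left(75 + 2 \cdot 1 \left(2 + 1\right)\right) = 329 - \left(75 + 2 \cdot 1 \cdot 3\right) = 329 - \left(75 + 2 \cdot 3\right) = 329 - \left(75 + 6\right) = 329 - 81 = 248$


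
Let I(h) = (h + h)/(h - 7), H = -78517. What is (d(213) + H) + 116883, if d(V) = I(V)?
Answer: 3951911/103 ≈ 38368.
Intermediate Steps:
I(h) = 2*h/(-7 + h) (I(h) = (2*h)/(-7 + h) = 2*h/(-7 + h))
d(V) = 2*V/(-7 + V)
(d(213) + H) + 116883 = (2*213/(-7 + 213) - 78517) + 116883 = (2*213/206 - 78517) + 116883 = (2*213*(1/206) - 78517) + 116883 = (213/103 - 78517) + 116883 = -8087038/103 + 116883 = 3951911/103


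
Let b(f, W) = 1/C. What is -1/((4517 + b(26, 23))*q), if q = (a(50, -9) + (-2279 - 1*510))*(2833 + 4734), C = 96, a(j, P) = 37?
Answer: 3/282191878346 ≈ 1.0631e-11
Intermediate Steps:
b(f, W) = 1/96
q = -20824384 (q = (37 + (-2279 - 1*510))*(2833 + 4734) = (37 + (-2279 - 510))*7567 = (37 - 2789)*7567 = -2752*7567 = -20824384)
-1/((4517 + b(26, 23))*q) = -1/((4517 + 1/96)*(-20824384)) = -(-1)/(433633/96*20824384) = -96*(-1)/(433633*20824384) = -1*(-3/282191878346) = 3/282191878346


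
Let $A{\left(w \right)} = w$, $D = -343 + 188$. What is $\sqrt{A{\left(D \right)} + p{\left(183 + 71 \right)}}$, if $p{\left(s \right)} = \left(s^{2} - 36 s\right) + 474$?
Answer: $\sqrt{55691} \approx 235.99$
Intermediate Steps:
$D = -155$
$p{\left(s \right)} = 474 + s^{2} - 36 s$
$\sqrt{A{\left(D \right)} + p{\left(183 + 71 \right)}} = \sqrt{-155 + \left(474 + \left(183 + 71\right)^{2} - 36 \left(183 + 71\right)\right)} = \sqrt{-155 + \left(474 + 254^{2} - 9144\right)} = \sqrt{-155 + \left(474 + 64516 - 9144\right)} = \sqrt{-155 + 55846} = \sqrt{55691}$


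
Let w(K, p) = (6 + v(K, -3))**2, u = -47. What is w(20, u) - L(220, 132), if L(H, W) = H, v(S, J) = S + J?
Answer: 309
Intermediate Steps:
v(S, J) = J + S
w(K, p) = (3 + K)**2 (w(K, p) = (6 + (-3 + K))**2 = (3 + K)**2)
w(20, u) - L(220, 132) = (3 + 20)**2 - 1*220 = 23**2 - 220 = 529 - 220 = 309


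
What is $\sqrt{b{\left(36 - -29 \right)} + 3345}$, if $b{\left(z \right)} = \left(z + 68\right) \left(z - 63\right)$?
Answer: $\sqrt{3611} \approx 60.092$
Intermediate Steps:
$b{\left(z \right)} = \left(-63 + z\right) \left(68 + z\right)$ ($b{\left(z \right)} = \left(68 + z\right) \left(-63 + z\right) = \left(-63 + z\right) \left(68 + z\right)$)
$\sqrt{b{\left(36 - -29 \right)} + 3345} = \sqrt{\left(-4284 + \left(36 - -29\right)^{2} + 5 \left(36 - -29\right)\right) + 3345} = \sqrt{\left(-4284 + \left(36 + 29\right)^{2} + 5 \left(36 + 29\right)\right) + 3345} = \sqrt{\left(-4284 + 65^{2} + 5 \cdot 65\right) + 3345} = \sqrt{\left(-4284 + 4225 + 325\right) + 3345} = \sqrt{266 + 3345} = \sqrt{3611}$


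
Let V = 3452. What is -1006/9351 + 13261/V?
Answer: 120530899/32279652 ≈ 3.7340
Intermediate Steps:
-1006/9351 + 13261/V = -1006/9351 + 13261/3452 = 120530899/32279652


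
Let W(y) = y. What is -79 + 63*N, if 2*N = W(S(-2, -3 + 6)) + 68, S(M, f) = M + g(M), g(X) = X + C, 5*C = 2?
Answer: 9748/5 ≈ 1949.6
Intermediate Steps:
C = ⅖ (C = (⅕)*2 = ⅖ ≈ 0.40000)
g(X) = ⅖ + X (g(X) = X + ⅖ = ⅖ + X)
S(M, f) = ⅖ + 2*M (S(M, f) = M + (⅖ + M) = ⅖ + 2*M)
N = 161/5 (N = ((⅖ + 2*(-2)) + 68)/2 = ((⅖ - 4) + 68)/2 = (-18/5 + 68)/2 = (½)*(322/5) = 161/5 ≈ 32.200)
-79 + 63*N = -79 + 63*(161/5) = -79 + 10143/5 = 9748/5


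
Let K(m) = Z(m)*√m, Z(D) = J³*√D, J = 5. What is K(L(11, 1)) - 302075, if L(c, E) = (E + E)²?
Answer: -301575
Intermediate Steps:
L(c, E) = 4*E² (L(c, E) = (2*E)² = 4*E²)
Z(D) = 125*√D (Z(D) = 5³*√D = 125*√D)
K(m) = 125*m (K(m) = (125*√m)*√m = 125*m)
K(L(11, 1)) - 302075 = 125*(4*1²) - 302075 = 125*(4*1) - 302075 = 125*4 - 302075 = 500 - 302075 = -301575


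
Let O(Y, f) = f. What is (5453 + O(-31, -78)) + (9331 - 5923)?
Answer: 8783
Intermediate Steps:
(5453 + O(-31, -78)) + (9331 - 5923) = (5453 - 78) + (9331 - 5923) = 5375 + 3408 = 8783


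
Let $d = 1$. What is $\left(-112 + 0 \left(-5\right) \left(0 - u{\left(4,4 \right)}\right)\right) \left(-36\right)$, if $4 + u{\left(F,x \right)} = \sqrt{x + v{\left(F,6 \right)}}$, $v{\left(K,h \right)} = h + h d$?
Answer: $4032$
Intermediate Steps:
$v{\left(K,h \right)} = 2 h$ ($v{\left(K,h \right)} = h + h 1 = h + h = 2 h$)
$u{\left(F,x \right)} = -4 + \sqrt{12 + x}$ ($u{\left(F,x \right)} = -4 + \sqrt{x + 2 \cdot 6} = -4 + \sqrt{x + 12} = -4 + \sqrt{12 + x}$)
$\left(-112 + 0 \left(-5\right) \left(0 - u{\left(4,4 \right)}\right)\right) \left(-36\right) = \left(-112 + 0 \left(-5\right) \left(0 - \left(-4 + \sqrt{12 + 4}\right)\right)\right) \left(-36\right) = \left(-112 + 0 \left(0 - \left(-4 + \sqrt{16}\right)\right)\right) \left(-36\right) = \left(-112 + 0 \left(0 - \left(-4 + 4\right)\right)\right) \left(-36\right) = \left(-112 + 0 \left(0 - 0\right)\right) \left(-36\right) = \left(-112 + 0 \left(0 + 0\right)\right) \left(-36\right) = \left(-112 + 0 \cdot 0\right) \left(-36\right) = \left(-112 + 0\right) \left(-36\right) = \left(-112\right) \left(-36\right) = 4032$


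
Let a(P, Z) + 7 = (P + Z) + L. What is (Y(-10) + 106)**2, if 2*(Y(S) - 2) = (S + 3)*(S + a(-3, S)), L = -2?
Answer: 48400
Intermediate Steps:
a(P, Z) = -9 + P + Z (a(P, Z) = -7 + ((P + Z) - 2) = -7 + (-2 + P + Z) = -9 + P + Z)
Y(S) = 2 + (-12 + 2*S)*(3 + S)/2 (Y(S) = 2 + ((S + 3)*(S + (-9 - 3 + S)))/2 = 2 + ((3 + S)*(S + (-12 + S)))/2 = 2 + ((3 + S)*(-12 + 2*S))/2 = 2 + ((-12 + 2*S)*(3 + S))/2 = 2 + (-12 + 2*S)*(3 + S)/2)
(Y(-10) + 106)**2 = ((-16 + (-10)**2 - 3*(-10)) + 106)**2 = ((-16 + 100 + 30) + 106)**2 = (114 + 106)**2 = 220**2 = 48400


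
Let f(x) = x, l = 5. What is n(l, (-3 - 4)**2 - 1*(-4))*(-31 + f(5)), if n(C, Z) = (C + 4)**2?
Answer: -2106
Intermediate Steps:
n(C, Z) = (4 + C)**2
n(l, (-3 - 4)**2 - 1*(-4))*(-31 + f(5)) = (4 + 5)**2*(-31 + 5) = 9**2*(-26) = 81*(-26) = -2106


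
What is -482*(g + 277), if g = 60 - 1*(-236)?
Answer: -276186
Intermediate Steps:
g = 296 (g = 60 + 236 = 296)
-482*(g + 277) = -482*(296 + 277) = -482*573 = -276186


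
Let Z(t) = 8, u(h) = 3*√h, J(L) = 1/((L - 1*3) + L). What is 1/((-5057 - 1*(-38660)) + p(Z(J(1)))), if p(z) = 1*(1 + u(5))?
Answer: 33604/1129228771 - 3*√5/1129228771 ≈ 2.9752e-5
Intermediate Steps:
J(L) = 1/(-3 + 2*L) (J(L) = 1/((L - 3) + L) = 1/((-3 + L) + L) = 1/(-3 + 2*L))
p(z) = 1 + 3*√5 (p(z) = 1*(1 + 3*√5) = 1 + 3*√5)
1/((-5057 - 1*(-38660)) + p(Z(J(1)))) = 1/((-5057 - 1*(-38660)) + (1 + 3*√5)) = 1/((-5057 + 38660) + (1 + 3*√5)) = 1/(33603 + (1 + 3*√5)) = 1/(33604 + 3*√5)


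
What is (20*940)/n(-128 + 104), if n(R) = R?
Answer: -2350/3 ≈ -783.33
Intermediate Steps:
(20*940)/n(-128 + 104) = (20*940)/(-128 + 104) = 18800/(-24) = 18800*(-1/24) = -2350/3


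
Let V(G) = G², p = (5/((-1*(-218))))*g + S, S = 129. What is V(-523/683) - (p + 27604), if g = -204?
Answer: -1409880474582/50847301 ≈ -27728.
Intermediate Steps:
p = 13551/109 (p = (5/((-1*(-218))))*(-204) + 129 = (5/218)*(-204) + 129 = -510/109 + 129 = 13551/109 ≈ 124.32)
V(-523/683) - (p + 27604) = (-523/683)² - (13551/109 + 27604) = (-523*1/683)² - 1*3022387/109 = (-523/683)² - 3022387/109 = 273529/466489 - 3022387/109 = -1409880474582/50847301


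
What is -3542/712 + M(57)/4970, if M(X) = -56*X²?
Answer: -5255281/126380 ≈ -41.583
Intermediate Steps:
-3542/712 + M(57)/4970 = -3542/712 - 56*57²/4970 = -3542*1/712 - 56*3249*(1/4970) = -1771/356 - 181944*1/4970 = -1771/356 - 12996/355 = -5255281/126380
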